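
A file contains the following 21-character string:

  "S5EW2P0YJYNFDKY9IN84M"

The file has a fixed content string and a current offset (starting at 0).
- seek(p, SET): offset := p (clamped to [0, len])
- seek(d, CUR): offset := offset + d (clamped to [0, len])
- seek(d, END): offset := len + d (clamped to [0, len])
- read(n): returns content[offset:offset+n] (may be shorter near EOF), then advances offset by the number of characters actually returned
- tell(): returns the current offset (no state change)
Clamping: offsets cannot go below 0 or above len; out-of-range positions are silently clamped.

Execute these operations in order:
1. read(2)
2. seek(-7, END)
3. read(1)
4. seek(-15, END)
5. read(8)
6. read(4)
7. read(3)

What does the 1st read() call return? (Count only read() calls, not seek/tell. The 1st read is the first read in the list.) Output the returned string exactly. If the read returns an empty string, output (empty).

Answer: S5

Derivation:
After 1 (read(2)): returned 'S5', offset=2
After 2 (seek(-7, END)): offset=14
After 3 (read(1)): returned 'Y', offset=15
After 4 (seek(-15, END)): offset=6
After 5 (read(8)): returned '0YJYNFDK', offset=14
After 6 (read(4)): returned 'Y9IN', offset=18
After 7 (read(3)): returned '84M', offset=21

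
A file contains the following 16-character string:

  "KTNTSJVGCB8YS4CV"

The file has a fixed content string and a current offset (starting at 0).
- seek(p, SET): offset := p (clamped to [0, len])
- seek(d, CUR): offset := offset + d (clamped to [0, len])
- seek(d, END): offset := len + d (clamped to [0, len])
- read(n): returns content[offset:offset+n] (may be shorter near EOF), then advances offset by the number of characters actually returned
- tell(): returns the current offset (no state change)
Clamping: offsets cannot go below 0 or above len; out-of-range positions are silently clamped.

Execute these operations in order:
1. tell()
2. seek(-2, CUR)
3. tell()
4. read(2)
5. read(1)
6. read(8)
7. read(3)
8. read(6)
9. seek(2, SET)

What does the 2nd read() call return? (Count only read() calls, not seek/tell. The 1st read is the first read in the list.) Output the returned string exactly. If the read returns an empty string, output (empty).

After 1 (tell()): offset=0
After 2 (seek(-2, CUR)): offset=0
After 3 (tell()): offset=0
After 4 (read(2)): returned 'KT', offset=2
After 5 (read(1)): returned 'N', offset=3
After 6 (read(8)): returned 'TSJVGCB8', offset=11
After 7 (read(3)): returned 'YS4', offset=14
After 8 (read(6)): returned 'CV', offset=16
After 9 (seek(2, SET)): offset=2

Answer: N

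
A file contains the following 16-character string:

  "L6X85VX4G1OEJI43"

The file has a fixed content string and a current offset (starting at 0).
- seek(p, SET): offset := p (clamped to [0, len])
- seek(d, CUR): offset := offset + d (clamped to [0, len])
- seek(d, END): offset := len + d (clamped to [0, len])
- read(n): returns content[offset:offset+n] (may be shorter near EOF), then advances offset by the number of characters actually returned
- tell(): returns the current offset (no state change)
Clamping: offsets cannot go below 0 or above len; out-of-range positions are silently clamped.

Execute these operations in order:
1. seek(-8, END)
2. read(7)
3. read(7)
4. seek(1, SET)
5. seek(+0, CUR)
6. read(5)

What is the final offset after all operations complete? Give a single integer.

Answer: 6

Derivation:
After 1 (seek(-8, END)): offset=8
After 2 (read(7)): returned 'G1OEJI4', offset=15
After 3 (read(7)): returned '3', offset=16
After 4 (seek(1, SET)): offset=1
After 5 (seek(+0, CUR)): offset=1
After 6 (read(5)): returned '6X85V', offset=6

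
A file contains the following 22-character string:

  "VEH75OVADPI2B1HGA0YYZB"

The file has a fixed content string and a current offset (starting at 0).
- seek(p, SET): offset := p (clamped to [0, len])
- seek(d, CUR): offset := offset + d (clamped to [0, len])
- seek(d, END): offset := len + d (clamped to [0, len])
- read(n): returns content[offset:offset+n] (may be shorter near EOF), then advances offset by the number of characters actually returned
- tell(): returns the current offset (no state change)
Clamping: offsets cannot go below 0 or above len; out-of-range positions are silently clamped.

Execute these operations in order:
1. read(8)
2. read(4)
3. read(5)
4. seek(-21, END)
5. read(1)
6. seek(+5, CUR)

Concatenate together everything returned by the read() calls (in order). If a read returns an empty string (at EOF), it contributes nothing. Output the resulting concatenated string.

Answer: VEH75OVADPI2B1HGAE

Derivation:
After 1 (read(8)): returned 'VEH75OVA', offset=8
After 2 (read(4)): returned 'DPI2', offset=12
After 3 (read(5)): returned 'B1HGA', offset=17
After 4 (seek(-21, END)): offset=1
After 5 (read(1)): returned 'E', offset=2
After 6 (seek(+5, CUR)): offset=7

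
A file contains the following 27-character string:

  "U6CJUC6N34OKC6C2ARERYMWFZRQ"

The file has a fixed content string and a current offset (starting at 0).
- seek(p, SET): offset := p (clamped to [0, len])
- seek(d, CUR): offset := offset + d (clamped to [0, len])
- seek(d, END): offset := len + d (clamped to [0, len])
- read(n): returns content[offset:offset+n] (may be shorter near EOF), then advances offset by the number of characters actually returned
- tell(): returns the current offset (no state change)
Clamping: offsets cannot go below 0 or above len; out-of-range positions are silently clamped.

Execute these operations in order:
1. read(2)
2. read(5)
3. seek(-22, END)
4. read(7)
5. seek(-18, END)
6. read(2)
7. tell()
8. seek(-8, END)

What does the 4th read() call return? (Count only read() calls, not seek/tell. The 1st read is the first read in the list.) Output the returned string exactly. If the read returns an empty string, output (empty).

After 1 (read(2)): returned 'U6', offset=2
After 2 (read(5)): returned 'CJUC6', offset=7
After 3 (seek(-22, END)): offset=5
After 4 (read(7)): returned 'C6N34OK', offset=12
After 5 (seek(-18, END)): offset=9
After 6 (read(2)): returned '4O', offset=11
After 7 (tell()): offset=11
After 8 (seek(-8, END)): offset=19

Answer: 4O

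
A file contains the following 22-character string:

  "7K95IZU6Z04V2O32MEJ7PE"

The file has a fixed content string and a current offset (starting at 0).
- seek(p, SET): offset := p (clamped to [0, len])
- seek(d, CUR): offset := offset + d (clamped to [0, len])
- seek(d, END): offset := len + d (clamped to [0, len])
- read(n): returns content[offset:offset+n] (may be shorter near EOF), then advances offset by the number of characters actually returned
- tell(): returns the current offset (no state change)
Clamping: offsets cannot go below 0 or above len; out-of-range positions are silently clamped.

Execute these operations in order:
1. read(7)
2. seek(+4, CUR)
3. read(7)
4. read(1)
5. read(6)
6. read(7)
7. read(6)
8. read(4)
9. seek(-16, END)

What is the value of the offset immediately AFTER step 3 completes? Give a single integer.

After 1 (read(7)): returned '7K95IZU', offset=7
After 2 (seek(+4, CUR)): offset=11
After 3 (read(7)): returned 'V2O32ME', offset=18

Answer: 18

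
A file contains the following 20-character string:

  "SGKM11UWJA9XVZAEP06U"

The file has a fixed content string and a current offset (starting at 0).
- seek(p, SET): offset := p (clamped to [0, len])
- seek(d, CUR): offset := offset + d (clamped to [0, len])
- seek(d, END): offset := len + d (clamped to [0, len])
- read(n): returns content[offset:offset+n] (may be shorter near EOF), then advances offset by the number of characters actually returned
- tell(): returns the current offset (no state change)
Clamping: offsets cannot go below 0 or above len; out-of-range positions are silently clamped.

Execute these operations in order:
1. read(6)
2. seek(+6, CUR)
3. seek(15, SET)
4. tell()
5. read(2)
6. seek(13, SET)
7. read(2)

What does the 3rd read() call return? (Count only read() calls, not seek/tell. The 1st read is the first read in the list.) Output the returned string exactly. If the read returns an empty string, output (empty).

Answer: ZA

Derivation:
After 1 (read(6)): returned 'SGKM11', offset=6
After 2 (seek(+6, CUR)): offset=12
After 3 (seek(15, SET)): offset=15
After 4 (tell()): offset=15
After 5 (read(2)): returned 'EP', offset=17
After 6 (seek(13, SET)): offset=13
After 7 (read(2)): returned 'ZA', offset=15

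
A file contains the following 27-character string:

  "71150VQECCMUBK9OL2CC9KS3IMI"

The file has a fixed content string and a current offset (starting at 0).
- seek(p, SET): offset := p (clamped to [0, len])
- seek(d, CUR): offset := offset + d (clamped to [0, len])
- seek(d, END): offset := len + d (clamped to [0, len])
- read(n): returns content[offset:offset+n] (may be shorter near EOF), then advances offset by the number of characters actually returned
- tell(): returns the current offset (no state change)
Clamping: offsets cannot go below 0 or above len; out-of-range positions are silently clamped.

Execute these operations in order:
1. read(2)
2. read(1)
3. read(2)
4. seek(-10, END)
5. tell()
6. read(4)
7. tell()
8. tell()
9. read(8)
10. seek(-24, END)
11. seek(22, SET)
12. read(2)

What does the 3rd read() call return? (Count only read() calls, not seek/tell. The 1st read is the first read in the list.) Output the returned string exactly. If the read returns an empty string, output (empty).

Answer: 50

Derivation:
After 1 (read(2)): returned '71', offset=2
After 2 (read(1)): returned '1', offset=3
After 3 (read(2)): returned '50', offset=5
After 4 (seek(-10, END)): offset=17
After 5 (tell()): offset=17
After 6 (read(4)): returned '2CC9', offset=21
After 7 (tell()): offset=21
After 8 (tell()): offset=21
After 9 (read(8)): returned 'KS3IMI', offset=27
After 10 (seek(-24, END)): offset=3
After 11 (seek(22, SET)): offset=22
After 12 (read(2)): returned 'S3', offset=24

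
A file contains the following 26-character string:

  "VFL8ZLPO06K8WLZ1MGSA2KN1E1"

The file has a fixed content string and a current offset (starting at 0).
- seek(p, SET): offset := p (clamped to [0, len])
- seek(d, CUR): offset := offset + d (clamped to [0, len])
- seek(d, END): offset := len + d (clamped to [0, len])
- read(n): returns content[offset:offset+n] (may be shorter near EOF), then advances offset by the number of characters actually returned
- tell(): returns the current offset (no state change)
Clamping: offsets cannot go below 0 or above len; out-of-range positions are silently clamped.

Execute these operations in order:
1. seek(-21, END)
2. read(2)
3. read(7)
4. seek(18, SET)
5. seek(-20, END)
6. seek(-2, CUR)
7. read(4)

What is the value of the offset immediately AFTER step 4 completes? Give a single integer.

Answer: 18

Derivation:
After 1 (seek(-21, END)): offset=5
After 2 (read(2)): returned 'LP', offset=7
After 3 (read(7)): returned 'O06K8WL', offset=14
After 4 (seek(18, SET)): offset=18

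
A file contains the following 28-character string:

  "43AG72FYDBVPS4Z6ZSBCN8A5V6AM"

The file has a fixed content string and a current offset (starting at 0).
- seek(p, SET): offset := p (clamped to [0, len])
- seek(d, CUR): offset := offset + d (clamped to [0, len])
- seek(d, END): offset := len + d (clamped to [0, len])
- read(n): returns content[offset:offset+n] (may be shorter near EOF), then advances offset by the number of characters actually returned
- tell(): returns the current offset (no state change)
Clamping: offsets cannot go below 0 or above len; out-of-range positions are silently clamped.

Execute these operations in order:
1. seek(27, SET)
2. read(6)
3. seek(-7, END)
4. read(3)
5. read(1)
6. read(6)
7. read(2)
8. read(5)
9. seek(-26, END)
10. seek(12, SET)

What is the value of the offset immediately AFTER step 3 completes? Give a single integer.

After 1 (seek(27, SET)): offset=27
After 2 (read(6)): returned 'M', offset=28
After 3 (seek(-7, END)): offset=21

Answer: 21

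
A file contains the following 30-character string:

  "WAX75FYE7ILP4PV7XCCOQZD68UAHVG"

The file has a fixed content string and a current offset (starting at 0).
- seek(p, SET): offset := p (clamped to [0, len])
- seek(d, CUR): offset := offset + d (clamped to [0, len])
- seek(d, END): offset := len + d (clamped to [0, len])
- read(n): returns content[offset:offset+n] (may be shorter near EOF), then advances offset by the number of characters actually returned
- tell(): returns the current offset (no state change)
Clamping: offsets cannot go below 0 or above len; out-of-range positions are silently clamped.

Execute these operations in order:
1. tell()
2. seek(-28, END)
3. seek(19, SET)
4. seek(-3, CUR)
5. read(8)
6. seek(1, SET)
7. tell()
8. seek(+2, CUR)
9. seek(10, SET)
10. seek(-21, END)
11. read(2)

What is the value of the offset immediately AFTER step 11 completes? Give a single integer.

Answer: 11

Derivation:
After 1 (tell()): offset=0
After 2 (seek(-28, END)): offset=2
After 3 (seek(19, SET)): offset=19
After 4 (seek(-3, CUR)): offset=16
After 5 (read(8)): returned 'XCCOQZD6', offset=24
After 6 (seek(1, SET)): offset=1
After 7 (tell()): offset=1
After 8 (seek(+2, CUR)): offset=3
After 9 (seek(10, SET)): offset=10
After 10 (seek(-21, END)): offset=9
After 11 (read(2)): returned 'IL', offset=11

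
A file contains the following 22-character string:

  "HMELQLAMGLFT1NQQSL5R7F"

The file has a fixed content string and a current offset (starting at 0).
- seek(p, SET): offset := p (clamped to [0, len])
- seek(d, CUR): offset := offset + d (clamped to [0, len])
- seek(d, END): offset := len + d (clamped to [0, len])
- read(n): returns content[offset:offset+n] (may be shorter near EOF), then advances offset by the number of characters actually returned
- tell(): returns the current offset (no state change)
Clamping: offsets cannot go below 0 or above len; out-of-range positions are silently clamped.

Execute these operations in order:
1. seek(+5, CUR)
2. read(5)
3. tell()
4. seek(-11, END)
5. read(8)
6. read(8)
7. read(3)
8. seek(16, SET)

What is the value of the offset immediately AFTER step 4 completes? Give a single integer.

Answer: 11

Derivation:
After 1 (seek(+5, CUR)): offset=5
After 2 (read(5)): returned 'LAMGL', offset=10
After 3 (tell()): offset=10
After 4 (seek(-11, END)): offset=11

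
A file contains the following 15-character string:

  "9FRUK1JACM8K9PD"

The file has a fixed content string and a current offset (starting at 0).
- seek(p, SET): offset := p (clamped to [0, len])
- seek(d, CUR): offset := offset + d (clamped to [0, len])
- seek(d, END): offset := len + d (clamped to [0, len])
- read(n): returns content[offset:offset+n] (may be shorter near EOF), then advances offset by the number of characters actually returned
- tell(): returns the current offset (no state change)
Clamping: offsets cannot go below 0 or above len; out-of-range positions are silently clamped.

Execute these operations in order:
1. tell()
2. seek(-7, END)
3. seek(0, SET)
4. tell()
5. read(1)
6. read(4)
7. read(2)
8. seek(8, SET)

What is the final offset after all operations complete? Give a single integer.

Answer: 8

Derivation:
After 1 (tell()): offset=0
After 2 (seek(-7, END)): offset=8
After 3 (seek(0, SET)): offset=0
After 4 (tell()): offset=0
After 5 (read(1)): returned '9', offset=1
After 6 (read(4)): returned 'FRUK', offset=5
After 7 (read(2)): returned '1J', offset=7
After 8 (seek(8, SET)): offset=8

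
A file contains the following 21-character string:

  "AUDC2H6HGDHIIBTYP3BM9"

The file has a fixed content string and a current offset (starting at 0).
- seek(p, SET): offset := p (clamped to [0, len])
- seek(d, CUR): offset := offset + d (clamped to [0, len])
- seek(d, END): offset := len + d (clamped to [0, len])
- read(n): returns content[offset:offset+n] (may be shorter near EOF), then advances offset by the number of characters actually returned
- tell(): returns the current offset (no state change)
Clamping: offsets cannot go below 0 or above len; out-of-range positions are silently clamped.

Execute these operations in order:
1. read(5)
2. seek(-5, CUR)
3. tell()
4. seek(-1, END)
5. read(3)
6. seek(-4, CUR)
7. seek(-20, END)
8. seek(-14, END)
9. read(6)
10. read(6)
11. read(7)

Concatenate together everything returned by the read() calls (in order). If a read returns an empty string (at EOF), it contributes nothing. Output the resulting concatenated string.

Answer: AUDC29HGDHIIBTYP3BM9

Derivation:
After 1 (read(5)): returned 'AUDC2', offset=5
After 2 (seek(-5, CUR)): offset=0
After 3 (tell()): offset=0
After 4 (seek(-1, END)): offset=20
After 5 (read(3)): returned '9', offset=21
After 6 (seek(-4, CUR)): offset=17
After 7 (seek(-20, END)): offset=1
After 8 (seek(-14, END)): offset=7
After 9 (read(6)): returned 'HGDHII', offset=13
After 10 (read(6)): returned 'BTYP3B', offset=19
After 11 (read(7)): returned 'M9', offset=21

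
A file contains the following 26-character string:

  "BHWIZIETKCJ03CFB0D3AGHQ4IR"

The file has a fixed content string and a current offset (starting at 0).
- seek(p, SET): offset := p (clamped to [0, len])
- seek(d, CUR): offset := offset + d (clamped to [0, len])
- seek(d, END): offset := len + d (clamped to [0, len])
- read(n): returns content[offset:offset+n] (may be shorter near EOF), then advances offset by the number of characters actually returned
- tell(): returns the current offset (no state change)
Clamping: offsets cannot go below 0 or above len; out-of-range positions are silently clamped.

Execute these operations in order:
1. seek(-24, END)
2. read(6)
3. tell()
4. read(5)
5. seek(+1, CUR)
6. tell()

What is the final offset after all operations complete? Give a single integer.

After 1 (seek(-24, END)): offset=2
After 2 (read(6)): returned 'WIZIET', offset=8
After 3 (tell()): offset=8
After 4 (read(5)): returned 'KCJ03', offset=13
After 5 (seek(+1, CUR)): offset=14
After 6 (tell()): offset=14

Answer: 14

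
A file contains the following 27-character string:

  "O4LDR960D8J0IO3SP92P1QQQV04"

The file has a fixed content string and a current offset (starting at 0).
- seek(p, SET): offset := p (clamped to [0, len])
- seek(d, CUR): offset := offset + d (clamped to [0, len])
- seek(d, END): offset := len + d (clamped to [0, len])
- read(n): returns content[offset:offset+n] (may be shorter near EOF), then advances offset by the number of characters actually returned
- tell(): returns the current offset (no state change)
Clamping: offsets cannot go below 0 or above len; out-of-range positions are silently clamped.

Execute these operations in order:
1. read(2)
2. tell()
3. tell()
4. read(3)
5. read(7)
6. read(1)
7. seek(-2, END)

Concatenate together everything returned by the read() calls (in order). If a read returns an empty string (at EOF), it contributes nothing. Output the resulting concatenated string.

Answer: O4LDR960D8J0I

Derivation:
After 1 (read(2)): returned 'O4', offset=2
After 2 (tell()): offset=2
After 3 (tell()): offset=2
After 4 (read(3)): returned 'LDR', offset=5
After 5 (read(7)): returned '960D8J0', offset=12
After 6 (read(1)): returned 'I', offset=13
After 7 (seek(-2, END)): offset=25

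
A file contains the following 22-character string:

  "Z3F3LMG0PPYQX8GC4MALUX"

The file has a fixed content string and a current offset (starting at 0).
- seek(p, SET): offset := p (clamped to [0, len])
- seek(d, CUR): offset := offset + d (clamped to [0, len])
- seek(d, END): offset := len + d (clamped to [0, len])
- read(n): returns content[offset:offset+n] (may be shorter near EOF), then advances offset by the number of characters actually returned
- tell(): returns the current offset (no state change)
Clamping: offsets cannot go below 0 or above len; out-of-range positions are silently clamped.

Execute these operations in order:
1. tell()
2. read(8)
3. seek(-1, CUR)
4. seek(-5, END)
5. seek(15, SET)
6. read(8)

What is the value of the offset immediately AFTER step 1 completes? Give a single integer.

After 1 (tell()): offset=0

Answer: 0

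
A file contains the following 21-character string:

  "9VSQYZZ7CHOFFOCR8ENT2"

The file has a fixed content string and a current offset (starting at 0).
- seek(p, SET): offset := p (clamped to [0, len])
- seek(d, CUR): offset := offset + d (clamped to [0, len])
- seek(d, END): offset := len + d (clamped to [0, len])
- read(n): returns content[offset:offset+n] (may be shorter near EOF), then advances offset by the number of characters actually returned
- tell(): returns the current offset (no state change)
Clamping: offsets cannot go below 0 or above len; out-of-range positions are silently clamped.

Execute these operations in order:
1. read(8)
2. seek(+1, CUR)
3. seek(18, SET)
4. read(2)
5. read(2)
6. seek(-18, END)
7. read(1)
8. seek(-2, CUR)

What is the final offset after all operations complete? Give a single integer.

Answer: 2

Derivation:
After 1 (read(8)): returned '9VSQYZZ7', offset=8
After 2 (seek(+1, CUR)): offset=9
After 3 (seek(18, SET)): offset=18
After 4 (read(2)): returned 'NT', offset=20
After 5 (read(2)): returned '2', offset=21
After 6 (seek(-18, END)): offset=3
After 7 (read(1)): returned 'Q', offset=4
After 8 (seek(-2, CUR)): offset=2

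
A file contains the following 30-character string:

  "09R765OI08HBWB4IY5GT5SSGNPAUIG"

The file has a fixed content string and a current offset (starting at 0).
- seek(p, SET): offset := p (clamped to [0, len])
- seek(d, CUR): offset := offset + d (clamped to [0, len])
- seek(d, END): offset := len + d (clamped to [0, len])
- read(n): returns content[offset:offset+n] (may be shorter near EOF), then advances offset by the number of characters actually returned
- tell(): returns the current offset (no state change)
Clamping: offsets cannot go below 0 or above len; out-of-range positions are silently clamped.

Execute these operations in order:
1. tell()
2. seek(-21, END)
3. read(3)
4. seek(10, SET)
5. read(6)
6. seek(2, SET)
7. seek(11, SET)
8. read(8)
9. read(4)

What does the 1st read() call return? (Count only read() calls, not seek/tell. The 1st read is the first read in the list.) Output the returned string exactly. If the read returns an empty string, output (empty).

After 1 (tell()): offset=0
After 2 (seek(-21, END)): offset=9
After 3 (read(3)): returned '8HB', offset=12
After 4 (seek(10, SET)): offset=10
After 5 (read(6)): returned 'HBWB4I', offset=16
After 6 (seek(2, SET)): offset=2
After 7 (seek(11, SET)): offset=11
After 8 (read(8)): returned 'BWB4IY5G', offset=19
After 9 (read(4)): returned 'T5SS', offset=23

Answer: 8HB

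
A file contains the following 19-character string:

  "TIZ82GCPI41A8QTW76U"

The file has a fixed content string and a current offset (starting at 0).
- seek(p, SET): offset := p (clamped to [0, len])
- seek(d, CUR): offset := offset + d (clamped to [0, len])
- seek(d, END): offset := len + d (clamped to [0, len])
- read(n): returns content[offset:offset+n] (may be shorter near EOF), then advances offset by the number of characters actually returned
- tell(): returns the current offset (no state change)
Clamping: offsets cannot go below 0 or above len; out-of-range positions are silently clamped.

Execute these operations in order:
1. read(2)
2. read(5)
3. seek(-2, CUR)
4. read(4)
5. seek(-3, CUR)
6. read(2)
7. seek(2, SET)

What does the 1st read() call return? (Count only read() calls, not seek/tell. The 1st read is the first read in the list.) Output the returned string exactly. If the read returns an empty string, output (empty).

Answer: TI

Derivation:
After 1 (read(2)): returned 'TI', offset=2
After 2 (read(5)): returned 'Z82GC', offset=7
After 3 (seek(-2, CUR)): offset=5
After 4 (read(4)): returned 'GCPI', offset=9
After 5 (seek(-3, CUR)): offset=6
After 6 (read(2)): returned 'CP', offset=8
After 7 (seek(2, SET)): offset=2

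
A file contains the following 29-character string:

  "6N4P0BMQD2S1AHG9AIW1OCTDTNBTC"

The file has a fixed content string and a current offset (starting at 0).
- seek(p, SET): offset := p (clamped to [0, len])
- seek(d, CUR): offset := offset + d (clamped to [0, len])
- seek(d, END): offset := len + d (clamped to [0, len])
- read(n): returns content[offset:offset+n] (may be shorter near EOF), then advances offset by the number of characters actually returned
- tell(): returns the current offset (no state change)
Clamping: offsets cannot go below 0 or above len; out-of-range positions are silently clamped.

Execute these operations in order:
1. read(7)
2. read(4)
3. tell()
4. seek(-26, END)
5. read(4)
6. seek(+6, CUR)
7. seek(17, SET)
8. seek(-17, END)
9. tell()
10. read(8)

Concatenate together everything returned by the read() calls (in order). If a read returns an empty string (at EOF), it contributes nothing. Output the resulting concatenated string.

After 1 (read(7)): returned '6N4P0BM', offset=7
After 2 (read(4)): returned 'QD2S', offset=11
After 3 (tell()): offset=11
After 4 (seek(-26, END)): offset=3
After 5 (read(4)): returned 'P0BM', offset=7
After 6 (seek(+6, CUR)): offset=13
After 7 (seek(17, SET)): offset=17
After 8 (seek(-17, END)): offset=12
After 9 (tell()): offset=12
After 10 (read(8)): returned 'AHG9AIW1', offset=20

Answer: 6N4P0BMQD2SP0BMAHG9AIW1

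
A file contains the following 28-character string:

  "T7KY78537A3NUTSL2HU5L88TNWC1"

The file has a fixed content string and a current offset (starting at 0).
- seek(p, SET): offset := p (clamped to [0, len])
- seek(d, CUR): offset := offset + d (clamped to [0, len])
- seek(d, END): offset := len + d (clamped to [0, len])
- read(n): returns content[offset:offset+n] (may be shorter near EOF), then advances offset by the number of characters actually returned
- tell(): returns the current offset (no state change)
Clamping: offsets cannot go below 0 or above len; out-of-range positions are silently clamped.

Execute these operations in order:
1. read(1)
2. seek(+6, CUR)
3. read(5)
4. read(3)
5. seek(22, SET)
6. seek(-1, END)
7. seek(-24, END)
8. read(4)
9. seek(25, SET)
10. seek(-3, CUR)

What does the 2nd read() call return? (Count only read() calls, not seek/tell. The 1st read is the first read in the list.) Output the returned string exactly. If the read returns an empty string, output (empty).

After 1 (read(1)): returned 'T', offset=1
After 2 (seek(+6, CUR)): offset=7
After 3 (read(5)): returned '37A3N', offset=12
After 4 (read(3)): returned 'UTS', offset=15
After 5 (seek(22, SET)): offset=22
After 6 (seek(-1, END)): offset=27
After 7 (seek(-24, END)): offset=4
After 8 (read(4)): returned '7853', offset=8
After 9 (seek(25, SET)): offset=25
After 10 (seek(-3, CUR)): offset=22

Answer: 37A3N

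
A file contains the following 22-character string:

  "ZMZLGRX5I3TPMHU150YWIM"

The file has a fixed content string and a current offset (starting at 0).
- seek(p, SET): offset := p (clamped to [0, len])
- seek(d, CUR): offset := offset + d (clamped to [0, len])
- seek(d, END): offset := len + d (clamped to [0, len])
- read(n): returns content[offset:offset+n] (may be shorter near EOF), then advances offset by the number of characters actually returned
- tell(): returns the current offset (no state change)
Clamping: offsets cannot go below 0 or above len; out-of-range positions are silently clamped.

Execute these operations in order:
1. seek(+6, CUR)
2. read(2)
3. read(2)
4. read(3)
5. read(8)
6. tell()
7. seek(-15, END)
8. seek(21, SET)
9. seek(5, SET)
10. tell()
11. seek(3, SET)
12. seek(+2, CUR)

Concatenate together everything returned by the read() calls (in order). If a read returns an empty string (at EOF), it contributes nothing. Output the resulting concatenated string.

After 1 (seek(+6, CUR)): offset=6
After 2 (read(2)): returned 'X5', offset=8
After 3 (read(2)): returned 'I3', offset=10
After 4 (read(3)): returned 'TPM', offset=13
After 5 (read(8)): returned 'HU150YWI', offset=21
After 6 (tell()): offset=21
After 7 (seek(-15, END)): offset=7
After 8 (seek(21, SET)): offset=21
After 9 (seek(5, SET)): offset=5
After 10 (tell()): offset=5
After 11 (seek(3, SET)): offset=3
After 12 (seek(+2, CUR)): offset=5

Answer: X5I3TPMHU150YWI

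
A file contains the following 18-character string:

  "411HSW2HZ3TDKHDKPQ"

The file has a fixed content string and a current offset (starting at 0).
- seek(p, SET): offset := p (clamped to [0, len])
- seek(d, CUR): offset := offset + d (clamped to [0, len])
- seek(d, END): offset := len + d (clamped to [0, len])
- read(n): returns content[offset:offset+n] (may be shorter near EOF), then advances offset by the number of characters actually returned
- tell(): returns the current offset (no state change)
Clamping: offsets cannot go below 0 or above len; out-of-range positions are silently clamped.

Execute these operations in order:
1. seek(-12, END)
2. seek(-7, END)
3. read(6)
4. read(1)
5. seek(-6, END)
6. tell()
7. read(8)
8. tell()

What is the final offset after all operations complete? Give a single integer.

Answer: 18

Derivation:
After 1 (seek(-12, END)): offset=6
After 2 (seek(-7, END)): offset=11
After 3 (read(6)): returned 'DKHDKP', offset=17
After 4 (read(1)): returned 'Q', offset=18
After 5 (seek(-6, END)): offset=12
After 6 (tell()): offset=12
After 7 (read(8)): returned 'KHDKPQ', offset=18
After 8 (tell()): offset=18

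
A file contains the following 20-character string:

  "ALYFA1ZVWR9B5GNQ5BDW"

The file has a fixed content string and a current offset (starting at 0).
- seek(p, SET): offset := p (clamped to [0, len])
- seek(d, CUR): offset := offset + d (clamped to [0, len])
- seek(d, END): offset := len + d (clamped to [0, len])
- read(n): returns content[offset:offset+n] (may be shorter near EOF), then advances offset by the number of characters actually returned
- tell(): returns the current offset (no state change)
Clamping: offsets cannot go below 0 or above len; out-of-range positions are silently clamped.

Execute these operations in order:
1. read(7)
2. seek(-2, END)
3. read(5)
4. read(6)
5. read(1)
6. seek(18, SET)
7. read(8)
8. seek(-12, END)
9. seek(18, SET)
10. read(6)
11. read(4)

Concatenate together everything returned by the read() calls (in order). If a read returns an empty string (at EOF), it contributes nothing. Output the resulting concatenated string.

Answer: ALYFA1ZDWDWDW

Derivation:
After 1 (read(7)): returned 'ALYFA1Z', offset=7
After 2 (seek(-2, END)): offset=18
After 3 (read(5)): returned 'DW', offset=20
After 4 (read(6)): returned '', offset=20
After 5 (read(1)): returned '', offset=20
After 6 (seek(18, SET)): offset=18
After 7 (read(8)): returned 'DW', offset=20
After 8 (seek(-12, END)): offset=8
After 9 (seek(18, SET)): offset=18
After 10 (read(6)): returned 'DW', offset=20
After 11 (read(4)): returned '', offset=20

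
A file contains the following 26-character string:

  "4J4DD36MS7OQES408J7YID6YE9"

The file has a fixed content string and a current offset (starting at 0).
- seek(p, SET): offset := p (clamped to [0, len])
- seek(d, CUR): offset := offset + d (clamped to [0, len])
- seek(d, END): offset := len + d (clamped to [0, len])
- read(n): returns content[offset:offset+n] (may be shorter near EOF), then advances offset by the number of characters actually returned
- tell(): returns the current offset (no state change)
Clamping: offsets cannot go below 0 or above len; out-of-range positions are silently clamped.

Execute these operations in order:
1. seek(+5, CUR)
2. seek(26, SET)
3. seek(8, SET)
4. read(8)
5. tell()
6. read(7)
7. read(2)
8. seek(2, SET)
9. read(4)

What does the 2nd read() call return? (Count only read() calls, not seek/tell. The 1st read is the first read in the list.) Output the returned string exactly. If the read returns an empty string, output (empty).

After 1 (seek(+5, CUR)): offset=5
After 2 (seek(26, SET)): offset=26
After 3 (seek(8, SET)): offset=8
After 4 (read(8)): returned 'S7OQES40', offset=16
After 5 (tell()): offset=16
After 6 (read(7)): returned '8J7YID6', offset=23
After 7 (read(2)): returned 'YE', offset=25
After 8 (seek(2, SET)): offset=2
After 9 (read(4)): returned '4DD3', offset=6

Answer: 8J7YID6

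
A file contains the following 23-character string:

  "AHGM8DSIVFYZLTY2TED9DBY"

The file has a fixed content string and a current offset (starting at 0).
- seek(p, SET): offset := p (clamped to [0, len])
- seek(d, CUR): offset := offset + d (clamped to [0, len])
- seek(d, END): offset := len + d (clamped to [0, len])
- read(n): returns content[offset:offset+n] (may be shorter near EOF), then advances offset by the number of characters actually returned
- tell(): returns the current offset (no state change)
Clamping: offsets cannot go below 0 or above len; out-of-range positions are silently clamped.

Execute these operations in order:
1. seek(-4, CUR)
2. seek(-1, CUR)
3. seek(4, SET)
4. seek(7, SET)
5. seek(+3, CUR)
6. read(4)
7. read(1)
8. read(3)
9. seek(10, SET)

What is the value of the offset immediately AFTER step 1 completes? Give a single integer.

After 1 (seek(-4, CUR)): offset=0

Answer: 0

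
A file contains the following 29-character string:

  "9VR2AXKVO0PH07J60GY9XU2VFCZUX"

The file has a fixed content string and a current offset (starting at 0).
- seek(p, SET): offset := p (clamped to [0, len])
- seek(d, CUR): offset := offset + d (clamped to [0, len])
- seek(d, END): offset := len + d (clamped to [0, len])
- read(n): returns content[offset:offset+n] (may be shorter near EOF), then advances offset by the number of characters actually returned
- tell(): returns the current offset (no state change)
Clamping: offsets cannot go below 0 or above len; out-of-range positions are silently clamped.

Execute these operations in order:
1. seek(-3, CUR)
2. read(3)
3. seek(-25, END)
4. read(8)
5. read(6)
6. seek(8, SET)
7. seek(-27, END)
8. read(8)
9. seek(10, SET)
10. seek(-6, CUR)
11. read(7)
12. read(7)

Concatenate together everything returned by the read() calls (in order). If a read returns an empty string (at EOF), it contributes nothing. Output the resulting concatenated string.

After 1 (seek(-3, CUR)): offset=0
After 2 (read(3)): returned '9VR', offset=3
After 3 (seek(-25, END)): offset=4
After 4 (read(8)): returned 'AXKVO0PH', offset=12
After 5 (read(6)): returned '07J60G', offset=18
After 6 (seek(8, SET)): offset=8
After 7 (seek(-27, END)): offset=2
After 8 (read(8)): returned 'R2AXKVO0', offset=10
After 9 (seek(10, SET)): offset=10
After 10 (seek(-6, CUR)): offset=4
After 11 (read(7)): returned 'AXKVO0P', offset=11
After 12 (read(7)): returned 'H07J60G', offset=18

Answer: 9VRAXKVO0PH07J60GR2AXKVO0AXKVO0PH07J60G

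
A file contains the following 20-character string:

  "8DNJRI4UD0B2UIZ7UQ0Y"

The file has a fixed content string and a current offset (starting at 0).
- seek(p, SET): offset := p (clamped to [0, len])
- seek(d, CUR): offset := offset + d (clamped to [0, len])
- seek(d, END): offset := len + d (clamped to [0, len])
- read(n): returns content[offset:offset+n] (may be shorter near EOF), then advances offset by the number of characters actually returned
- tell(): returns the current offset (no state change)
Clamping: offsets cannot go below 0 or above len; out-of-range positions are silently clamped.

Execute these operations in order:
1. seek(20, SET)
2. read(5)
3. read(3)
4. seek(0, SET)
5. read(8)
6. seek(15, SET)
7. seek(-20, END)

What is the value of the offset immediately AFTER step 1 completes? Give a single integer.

Answer: 20

Derivation:
After 1 (seek(20, SET)): offset=20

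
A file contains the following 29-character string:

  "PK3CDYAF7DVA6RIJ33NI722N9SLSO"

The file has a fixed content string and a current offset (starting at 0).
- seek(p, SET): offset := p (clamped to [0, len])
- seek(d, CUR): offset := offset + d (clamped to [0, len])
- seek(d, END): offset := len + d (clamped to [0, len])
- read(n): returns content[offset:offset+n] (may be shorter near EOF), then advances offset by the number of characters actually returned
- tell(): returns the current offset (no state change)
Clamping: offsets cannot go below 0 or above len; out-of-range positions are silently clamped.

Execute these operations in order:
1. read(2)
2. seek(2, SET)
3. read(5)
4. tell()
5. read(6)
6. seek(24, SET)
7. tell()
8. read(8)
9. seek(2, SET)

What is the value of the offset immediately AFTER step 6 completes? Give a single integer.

Answer: 24

Derivation:
After 1 (read(2)): returned 'PK', offset=2
After 2 (seek(2, SET)): offset=2
After 3 (read(5)): returned '3CDYA', offset=7
After 4 (tell()): offset=7
After 5 (read(6)): returned 'F7DVA6', offset=13
After 6 (seek(24, SET)): offset=24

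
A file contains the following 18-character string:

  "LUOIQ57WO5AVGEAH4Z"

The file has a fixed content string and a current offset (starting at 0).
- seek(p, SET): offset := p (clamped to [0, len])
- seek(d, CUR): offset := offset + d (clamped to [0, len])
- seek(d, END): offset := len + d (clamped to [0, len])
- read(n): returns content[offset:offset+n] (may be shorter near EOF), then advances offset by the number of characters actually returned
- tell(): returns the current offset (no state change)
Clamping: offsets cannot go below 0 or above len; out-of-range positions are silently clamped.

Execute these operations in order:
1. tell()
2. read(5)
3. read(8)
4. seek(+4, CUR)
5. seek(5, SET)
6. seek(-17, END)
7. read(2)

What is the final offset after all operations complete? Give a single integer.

Answer: 3

Derivation:
After 1 (tell()): offset=0
After 2 (read(5)): returned 'LUOIQ', offset=5
After 3 (read(8)): returned '57WO5AVG', offset=13
After 4 (seek(+4, CUR)): offset=17
After 5 (seek(5, SET)): offset=5
After 6 (seek(-17, END)): offset=1
After 7 (read(2)): returned 'UO', offset=3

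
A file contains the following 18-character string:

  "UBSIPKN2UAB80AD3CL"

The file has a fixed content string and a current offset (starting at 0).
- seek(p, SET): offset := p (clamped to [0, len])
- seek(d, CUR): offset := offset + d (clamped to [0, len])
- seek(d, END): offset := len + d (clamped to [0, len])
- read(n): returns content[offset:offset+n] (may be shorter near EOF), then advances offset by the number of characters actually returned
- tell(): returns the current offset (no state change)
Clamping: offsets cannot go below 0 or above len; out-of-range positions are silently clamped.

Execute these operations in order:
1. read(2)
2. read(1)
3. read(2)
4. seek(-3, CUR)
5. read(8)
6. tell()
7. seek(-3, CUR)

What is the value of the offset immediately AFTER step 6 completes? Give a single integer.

After 1 (read(2)): returned 'UB', offset=2
After 2 (read(1)): returned 'S', offset=3
After 3 (read(2)): returned 'IP', offset=5
After 4 (seek(-3, CUR)): offset=2
After 5 (read(8)): returned 'SIPKN2UA', offset=10
After 6 (tell()): offset=10

Answer: 10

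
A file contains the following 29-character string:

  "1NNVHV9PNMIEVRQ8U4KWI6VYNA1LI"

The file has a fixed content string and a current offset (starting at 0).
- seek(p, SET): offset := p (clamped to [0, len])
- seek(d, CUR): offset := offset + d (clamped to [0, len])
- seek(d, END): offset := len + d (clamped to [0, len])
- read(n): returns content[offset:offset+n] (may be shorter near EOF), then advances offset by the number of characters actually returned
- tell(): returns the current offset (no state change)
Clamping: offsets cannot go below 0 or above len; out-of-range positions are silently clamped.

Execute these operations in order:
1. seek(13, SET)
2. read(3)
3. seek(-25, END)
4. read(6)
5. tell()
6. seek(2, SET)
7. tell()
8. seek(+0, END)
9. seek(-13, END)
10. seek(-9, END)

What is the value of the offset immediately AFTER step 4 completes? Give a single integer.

Answer: 10

Derivation:
After 1 (seek(13, SET)): offset=13
After 2 (read(3)): returned 'RQ8', offset=16
After 3 (seek(-25, END)): offset=4
After 4 (read(6)): returned 'HV9PNM', offset=10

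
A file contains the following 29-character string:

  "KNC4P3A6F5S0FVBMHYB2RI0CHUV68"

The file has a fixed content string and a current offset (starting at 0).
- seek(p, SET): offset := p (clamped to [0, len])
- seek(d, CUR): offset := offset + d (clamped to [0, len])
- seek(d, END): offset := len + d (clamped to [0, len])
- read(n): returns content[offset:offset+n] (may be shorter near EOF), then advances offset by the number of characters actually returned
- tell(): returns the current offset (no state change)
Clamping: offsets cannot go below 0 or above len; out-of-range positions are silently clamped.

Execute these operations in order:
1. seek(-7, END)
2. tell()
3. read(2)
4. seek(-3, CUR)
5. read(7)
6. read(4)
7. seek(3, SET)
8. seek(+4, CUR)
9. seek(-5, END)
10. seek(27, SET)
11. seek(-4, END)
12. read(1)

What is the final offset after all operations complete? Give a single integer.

After 1 (seek(-7, END)): offset=22
After 2 (tell()): offset=22
After 3 (read(2)): returned '0C', offset=24
After 4 (seek(-3, CUR)): offset=21
After 5 (read(7)): returned 'I0CHUV6', offset=28
After 6 (read(4)): returned '8', offset=29
After 7 (seek(3, SET)): offset=3
After 8 (seek(+4, CUR)): offset=7
After 9 (seek(-5, END)): offset=24
After 10 (seek(27, SET)): offset=27
After 11 (seek(-4, END)): offset=25
After 12 (read(1)): returned 'U', offset=26

Answer: 26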